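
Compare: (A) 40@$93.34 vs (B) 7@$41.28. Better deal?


Deal A: $93.34/40 = $2.3335/unit
Deal B: $41.28/7 = $5.8971/unit
A is cheaper per unit
= Deal A

Deal A


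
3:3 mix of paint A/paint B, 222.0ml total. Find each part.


Total parts = 3 + 3 = 6
paint A: 222.0 × 3/6 = 111.0ml
paint B: 222.0 × 3/6 = 111.0ml
= 111.0ml and 111.0ml

111.0ml and 111.0ml


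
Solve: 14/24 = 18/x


Cross multiply: 14 × x = 24 × 18
14x = 432
x = 432 / 14
= 30.86

30.86


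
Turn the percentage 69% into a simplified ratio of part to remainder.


69% means 69 parts out of 100; remainder = 31
Part : remainder = 69:31
GCD = 1
= 69:31

69:31


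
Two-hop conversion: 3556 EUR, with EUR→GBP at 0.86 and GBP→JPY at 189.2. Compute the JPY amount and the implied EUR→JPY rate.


Step 1: 3556 EUR × 0.86 = 3058.16 GBP
Step 2: 3058.16 GBP × 189.2 = 578603.87 JPY
Implied rate EUR→JPY = 0.86 × 189.2 = 162.7120
= 578603.87 JPY; implied rate 162.7120 JPY/EUR

578603.87 JPY; implied rate 162.7120 JPY/EUR


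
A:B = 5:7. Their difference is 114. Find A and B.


Let A = 5k, B = 7k.
7k - 5k = 114
2k = 114 → k = 114/2 = 57
A = 5×57 = 285, B = 7×57 = 399
= A = 285, B = 399

A = 285, B = 399


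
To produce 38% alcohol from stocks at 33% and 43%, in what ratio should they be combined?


Let x parts of 33% mix with y parts of 43%.
33x + 43y = 38(x + y)
33x + 43y = 38x + 38y
x(33 - 38) = y(38 - 43)
x/y = (43 - 38)/(38 - 33) = 5/5
Simplify: 1:1
= 1:1

1:1


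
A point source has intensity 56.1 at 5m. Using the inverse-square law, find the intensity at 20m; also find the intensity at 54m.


I₁d₁² = I₂d₂²
I at 20m = 56.1 × (5/20)² = 56.1 × 25/400 = 1402.5/400 ≈ 3.5063
I at 54m = 56.1 × (5/54)² = 56.1 × 25/2916 = 1402.5/2916 ≈ 0.4810
= 3.5063 and 0.4810

3.5063 and 0.4810


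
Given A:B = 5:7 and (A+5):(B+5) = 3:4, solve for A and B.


Let A = 5k, B = 7k.
(5k + 5) / (7k + 5) = 3/4
Cross-multiply: 4(5k + 5) = 3(7k + 5)
20k + 20 = 21k + 15
20k - 21k = 15 - 20
-1k = -5
k = -5/-1 = 5
A = 5×5 = 25, B = 7×5 = 35
= A = 25, B = 35

A = 25, B = 35


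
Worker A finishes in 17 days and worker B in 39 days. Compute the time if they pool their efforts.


Rate of A = 1/17 per day
Rate of B = 1/39 per day
Combined rate = 1/17 + 1/39 = 56/663 ≈ 0.0845 per day
Days = 1 / combined rate = 663/56
≈ 11.84 days

11.84 days


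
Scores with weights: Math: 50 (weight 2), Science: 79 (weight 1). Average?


Numerator = 50×2 + 79×1
= 100 + 79
= 179
Total weight = 3
Weighted avg = 179/3
= 59.67

59.67


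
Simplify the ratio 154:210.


GCD(154, 210) = 14
154/14 : 210/14
= 11:15

11:15


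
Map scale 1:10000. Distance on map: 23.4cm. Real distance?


Real distance = map distance × scale
= 23.4cm × 10000
= 234000 cm = 2340.0 m
= 2.340 km

2.340 km


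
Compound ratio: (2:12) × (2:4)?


Compound ratio = (2×2) : (12×4)
= 4:48
GCD = 4
= 1:12

1:12


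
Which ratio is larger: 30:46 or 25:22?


30/46 = 0.6522
25/22 = 1.1364
0.6522 < 1.1364, so 30:46 is less
= 25:22

25:22


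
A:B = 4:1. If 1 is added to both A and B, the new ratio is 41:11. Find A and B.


Let A = 4k, B = 1k.
(4k + 1) / (1k + 1) = 41/11
Cross-multiply: 11(4k + 1) = 41(1k + 1)
44k + 11 = 41k + 41
44k - 41k = 41 - 11
3k = 30
k = 30/3 = 10
A = 4×10 = 40, B = 1×10 = 10
= A = 40, B = 10

A = 40, B = 10


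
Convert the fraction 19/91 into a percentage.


Percentage = (part / whole) × 100
= (19 / 91) × 100
≈ 20.88%

20.88%


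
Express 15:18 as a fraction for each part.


Total parts = 15 + 18 = 33
First part: 15/33 = 5/11
Second part: 18/33 = 6/11
= 5/11 and 6/11

5/11 and 6/11


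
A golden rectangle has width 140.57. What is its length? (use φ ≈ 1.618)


φ = (1 + √5) / 2 ≈ 1.618
Length = width × φ = 140.57 × 1.618 = 227.44226
≈ 227.44

227.44


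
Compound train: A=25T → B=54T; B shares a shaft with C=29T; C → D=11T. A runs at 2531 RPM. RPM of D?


Stage 1: RPM_B = RPM_A × t_A/t_B = 2531 × 25/54 = 63275/54 ≈ 1171.76
B and C share a shaft → RPM_C = RPM_B
Stage 2: RPM_D = RPM_C × t_C/t_D = RPM_A × (t_A×t_C)/(t_B×t_D)
Overall ratio = (25×29)/(54×11) = 725/594
RPM_D = 2531 × 725/594 = 1834975/594
≈ 3089.18 RPM

3089.18 RPM


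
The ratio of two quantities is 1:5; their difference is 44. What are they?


Let A = 1k, B = 5k.
5k - 1k = 44
4k = 44 → k = 44/4 = 11
A = 1×11 = 11, B = 5×11 = 55
= A = 11, B = 55

A = 11, B = 55


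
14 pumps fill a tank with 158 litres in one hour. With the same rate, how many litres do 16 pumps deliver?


Direct proportion: y/x = constant
k = 158/14 ≈ 11.2857
y₂ = k × 16 = 158 × 16 / 14 = 2528/14
≈ 180.57

180.57


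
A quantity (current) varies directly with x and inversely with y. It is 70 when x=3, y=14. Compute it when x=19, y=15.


z = k·x/y
Solve for k using the known point: k = z·y/x = 70×14/3 = 980/3 ≈ 326.6667
Now evaluate at x=19, y=15:
z = k × 19 / 15 = (980 × 19) / (3 × 15) = 18620/45
≈ 413.7778

413.7778


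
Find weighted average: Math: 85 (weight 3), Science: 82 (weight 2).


Numerator = 85×3 + 82×2
= 255 + 164
= 419
Total weight = 5
Weighted avg = 419/5
= 83.80

83.80


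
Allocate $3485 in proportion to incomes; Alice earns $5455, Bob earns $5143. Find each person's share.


Total income = 5455 + 5143 = $10598
Alice: $3485 × 5455/10598 = $1793.80
Bob: $3485 × 5143/10598 = $1691.20
= Alice: $1793.80, Bob: $1691.20

Alice: $1793.80, Bob: $1691.20


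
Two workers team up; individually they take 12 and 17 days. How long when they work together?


Rate of A = 1/12 per day
Rate of B = 1/17 per day
Combined rate = 1/12 + 1/17 = 29/204 ≈ 0.1422 per day
Days = 1 / combined rate = 204/29
≈ 7.03 days

7.03 days


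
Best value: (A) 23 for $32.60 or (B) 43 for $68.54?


Deal A: $32.60/23 = $1.4174/unit
Deal B: $68.54/43 = $1.5940/unit
A is cheaper per unit
= Deal A

Deal A


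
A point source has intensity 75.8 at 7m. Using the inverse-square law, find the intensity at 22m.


I₁d₁² = I₂d₂²
I₂ = I₁ × (d₁/d₂)²
= 75.8 × (7/22)²
= 75.8 × 49/484
= 3714.2/484
≈ 7.6740

7.6740


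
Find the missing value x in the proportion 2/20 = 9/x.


Cross multiply: 2 × x = 20 × 9
2x = 180
x = 180 / 2
= 90.00

90.00


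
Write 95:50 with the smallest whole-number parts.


GCD(95, 50) = 5
95/5 : 50/5
= 19:10

19:10


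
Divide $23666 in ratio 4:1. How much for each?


Total parts = 4 + 1 = 5
Part 1: 23666 × 4/5 = 18932.80
Part 2: 23666 × 1/5 = 4733.20
= Part 1: $18932.80, Part 2: $4733.20

Part 1: $18932.80, Part 2: $4733.20


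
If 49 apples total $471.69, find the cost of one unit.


Unit rate = total / quantity
= 471.69 / 49
= $9.63 per unit

$9.63 per unit


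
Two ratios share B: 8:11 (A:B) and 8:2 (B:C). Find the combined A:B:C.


Match B: multiply A:B by 8 → 64:88
Multiply B:C by 11 → 88:22
Combined: 64:88:22
GCD = 2
= 32:44:11

32:44:11


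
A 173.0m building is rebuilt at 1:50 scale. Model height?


Model size = real / scale
= 173.0 / 50
= 3.4600 m

3.4600 m


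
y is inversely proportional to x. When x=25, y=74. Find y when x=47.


Inverse proportion: x × y = constant
k = 25 × 74 = 1850
y₂ = k / 47 = 1850 / 47
= 39.36

39.36


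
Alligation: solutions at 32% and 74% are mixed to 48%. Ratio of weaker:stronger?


Let x parts of 32% mix with y parts of 74%.
32x + 74y = 48(x + y)
32x + 74y = 48x + 48y
x(32 - 48) = y(48 - 74)
x/y = (74 - 48)/(48 - 32) = 26/16
Simplify: 13:8
= 13:8

13:8


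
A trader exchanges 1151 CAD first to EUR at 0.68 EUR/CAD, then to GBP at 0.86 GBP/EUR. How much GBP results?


Step 1: 1151 CAD × 0.68 = 782.68 EUR
Step 2: 782.68 EUR × 0.86 = 673.10 GBP
Implied rate CAD→GBP = 0.68 × 0.86 = 0.5848
= 673.10 GBP

673.10 GBP


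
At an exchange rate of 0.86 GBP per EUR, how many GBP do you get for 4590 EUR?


Amount × rate = 4590 × 0.86
= 3947.40 GBP

3947.40 GBP


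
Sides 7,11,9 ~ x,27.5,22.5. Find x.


Scale factor = 27.5/11 = 2.5
Missing side = 7 × 2.5
= 17.5

17.5


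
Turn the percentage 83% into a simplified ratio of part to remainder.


83% means 83 parts out of 100; remainder = 17
Part : remainder = 83:17
GCD = 1
= 83:17

83:17


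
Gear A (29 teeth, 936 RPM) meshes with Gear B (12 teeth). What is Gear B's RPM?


Gear ratio = 29:12 = 29:12
RPM_B = RPM_A × (teeth_A / teeth_B)
= 936 × (29/12)
= 2262.0 RPM

2262.0 RPM


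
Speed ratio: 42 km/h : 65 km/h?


Ratio = 42:65
GCD = 1
Simplified = 42:65
Time ratio (same distance) = 65:42
Speed ratio = 42:65

42:65


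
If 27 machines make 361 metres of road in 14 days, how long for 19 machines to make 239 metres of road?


Days ∝ work / workers, so d₂ = d₁ × (m₁/m₂) × (w₂/w₁)
Workers factor (inverse): 27/19 ≈ 1.4211
Work factor (direct): 239/361 ≈ 0.6620
d₂ = 14 × 27/19 × 239/361 = (14 × 27 × 239) / (19 × 361) = 90342/6859
≈ 13.17 days

13.17 days


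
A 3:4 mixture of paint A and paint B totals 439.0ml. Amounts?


Total parts = 3 + 4 = 7
paint A: 439.0 × 3/7 = 188.1ml
paint B: 439.0 × 4/7 = 250.9ml
= 188.1ml and 250.9ml

188.1ml and 250.9ml


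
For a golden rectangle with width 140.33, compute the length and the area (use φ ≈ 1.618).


φ = (1 + √5) / 2 ≈ 1.618
Length = width × φ = 140.33 × 1.618 = 227.05394
≈ 227.05
Area = width × length = 140.33 × 227.05394 = 31862.4794002 ≈ 31862.48
= Length: 227.05, Area: 31862.48

Length: 227.05, Area: 31862.48


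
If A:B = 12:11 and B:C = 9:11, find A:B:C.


Match B: multiply A:B by 9 → 108:99
Multiply B:C by 11 → 99:121
Combined: 108:99:121
GCD = 1
= 108:99:121

108:99:121


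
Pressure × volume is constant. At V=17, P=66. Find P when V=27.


Inverse proportion: x × y = constant
k = 17 × 66 = 1122
y₂ = k / 27 = 1122 / 27
= 41.56

41.56


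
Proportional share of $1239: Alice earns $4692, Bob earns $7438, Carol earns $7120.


Total income = 4692 + 7438 + 7120 = $19250
Alice: $1239 × 4692/19250 = $301.99
Bob: $1239 × 7438/19250 = $478.74
Carol: $1239 × 7120/19250 = $458.27
= Alice: $301.99, Bob: $478.74, Carol: $458.27

Alice: $301.99, Bob: $478.74, Carol: $458.27


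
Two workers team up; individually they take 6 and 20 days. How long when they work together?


Rate of A = 1/6 per day
Rate of B = 1/20 per day
Combined rate = 1/6 + 1/20 = 26/120 ≈ 0.2167 per day
Days = 1 / combined rate = 120/26
≈ 4.62 days

4.62 days


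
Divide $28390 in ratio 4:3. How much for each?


Total parts = 4 + 3 = 7
Part 1: 28390 × 4/7 = 16222.86
Part 2: 28390 × 3/7 = 12167.14
= Part 1: $16222.86, Part 2: $12167.14

Part 1: $16222.86, Part 2: $12167.14


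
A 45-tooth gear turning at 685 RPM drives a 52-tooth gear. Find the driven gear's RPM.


Gear ratio = 45:52 = 45:52
RPM_B = RPM_A × (teeth_A / teeth_B)
= 685 × (45/52)
= 592.8 RPM

592.8 RPM


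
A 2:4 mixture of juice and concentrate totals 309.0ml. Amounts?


Total parts = 2 + 4 = 6
juice: 309.0 × 2/6 = 103.0ml
concentrate: 309.0 × 4/6 = 206.0ml
= 103.0ml and 206.0ml

103.0ml and 206.0ml


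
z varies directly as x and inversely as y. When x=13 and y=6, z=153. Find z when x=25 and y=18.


z = k·x/y
Solve for k using the known point: k = z·y/x = 153×6/13 = 918/13 ≈ 70.6154
Now evaluate at x=25, y=18:
z = k × 25 / 18 = (918 × 25) / (13 × 18) = 22950/234
≈ 98.0769

98.0769


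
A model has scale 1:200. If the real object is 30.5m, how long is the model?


Model size = real / scale
= 30.5 / 200
= 0.1525 m

0.1525 m


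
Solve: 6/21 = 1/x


Cross multiply: 6 × x = 21 × 1
6x = 21
x = 21 / 6
= 3.50

3.50


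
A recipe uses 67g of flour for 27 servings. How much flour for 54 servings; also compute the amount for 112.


Direct proportion: y/x = constant
k = 67/27 ≈ 2.4815
y at x=54: k × 54 = 67 × 54 / 27 = 3618/27 = 134.00
y at x=112: k × 112 = 67 × 112 / 27 = 7504/27 ≈ 277.93
= 134.00 and 277.93

134.00 and 277.93


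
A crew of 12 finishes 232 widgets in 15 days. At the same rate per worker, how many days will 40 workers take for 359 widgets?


Days ∝ work / workers, so d₂ = d₁ × (m₁/m₂) × (w₂/w₁)
Workers factor (inverse): 12/40 = 0.3000
Work factor (direct): 359/232 ≈ 1.5474
d₂ = 15 × 12/40 × 359/232 = (15 × 12 × 359) / (40 × 232) = 64620/9280
≈ 6.96 days

6.96 days


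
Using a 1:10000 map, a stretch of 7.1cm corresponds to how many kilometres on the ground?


Real distance = map distance × scale
= 7.1cm × 10000
= 71000 cm = 710.0 m
= 0.710 km

0.710 km


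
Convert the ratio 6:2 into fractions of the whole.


Total parts = 6 + 2 = 8
First part: 6/8 = 3/4
Second part: 2/8 = 1/4
= 3/4 and 1/4

3/4 and 1/4


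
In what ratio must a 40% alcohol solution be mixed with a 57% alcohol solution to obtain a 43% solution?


Let x parts of 40% mix with y parts of 57%.
40x + 57y = 43(x + y)
40x + 57y = 43x + 43y
x(40 - 43) = y(43 - 57)
x/y = (57 - 43)/(43 - 40) = 14/3
Simplify: 14:3
= 14:3

14:3


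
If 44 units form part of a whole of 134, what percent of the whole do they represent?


Percentage = (part / whole) × 100
= (44 / 134) × 100
≈ 32.84%

32.84%


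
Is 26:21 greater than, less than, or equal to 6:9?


26/21 = 1.2381
6/9 = 0.6667
1.2381 > 0.6667, so 26:21 is greater
= greater than

greater than


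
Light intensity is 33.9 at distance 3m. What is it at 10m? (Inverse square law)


I₁d₁² = I₂d₂²
I₂ = I₁ × (d₁/d₂)²
= 33.9 × (3/10)²
= 33.9 × 9/100
= 305.1/100
= 3.0510

3.0510


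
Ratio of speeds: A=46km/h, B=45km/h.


Ratio = 46:45
GCD = 1
Simplified = 46:45
Time ratio (same distance) = 45:46
Speed ratio = 46:45

46:45


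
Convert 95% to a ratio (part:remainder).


95% means 95 parts out of 100; remainder = 5
Part : remainder = 95:5
GCD = 5
= 19:1

19:1


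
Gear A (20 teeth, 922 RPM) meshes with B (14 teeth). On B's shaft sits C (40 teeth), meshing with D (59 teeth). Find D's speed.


Stage 1: RPM_B = RPM_A × t_A/t_B = 922 × 20/14 = 18440/14 ≈ 1317.14
B and C share a shaft → RPM_C = RPM_B
Stage 2: RPM_D = RPM_C × t_C/t_D = RPM_A × (t_A×t_C)/(t_B×t_D)
Overall ratio = (20×40)/(14×59) = 800/826
RPM_D = 922 × 800/826 = 737600/826
≈ 892.98 RPM

892.98 RPM


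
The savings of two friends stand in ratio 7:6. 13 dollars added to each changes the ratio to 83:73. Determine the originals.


Let A = 7k, B = 6k.
(7k + 13) / (6k + 13) = 83/73
Cross-multiply: 73(7k + 13) = 83(6k + 13)
511k + 949 = 498k + 1079
511k - 498k = 1079 - 949
13k = 130
k = 130/13 = 10
A = 7×10 = 70, B = 6×10 = 60
= A = 70, B = 60

A = 70, B = 60


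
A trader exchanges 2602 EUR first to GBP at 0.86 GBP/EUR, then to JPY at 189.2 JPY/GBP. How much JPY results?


Step 1: 2602 EUR × 0.86 = 2237.72 GBP
Step 2: 2237.72 GBP × 189.2 = 423376.62 JPY
Implied rate EUR→JPY = 0.86 × 189.2 = 162.7120
= 423376.62 JPY

423376.62 JPY


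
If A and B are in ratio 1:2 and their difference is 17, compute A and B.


Let A = 1k, B = 2k.
2k - 1k = 17
1k = 17 → k = 17/1 = 17
A = 1×17 = 17, B = 2×17 = 34
= A = 17, B = 34

A = 17, B = 34


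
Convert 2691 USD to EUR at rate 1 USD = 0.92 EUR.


Amount × rate = 2691 × 0.92
= 2475.72 EUR

2475.72 EUR


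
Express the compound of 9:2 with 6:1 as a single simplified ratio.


Compound ratio = (9×6) : (2×1)
= 54:2
GCD = 2
= 27:1

27:1


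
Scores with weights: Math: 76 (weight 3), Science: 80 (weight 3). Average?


Numerator = 76×3 + 80×3
= 228 + 240
= 468
Total weight = 6
Weighted avg = 468/6
= 78.00

78.00


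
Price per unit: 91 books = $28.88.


Unit rate = total / quantity
= 28.88 / 91
= $0.32 per unit

$0.32 per unit


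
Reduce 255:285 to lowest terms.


GCD(255, 285) = 15
255/15 : 285/15
= 17:19

17:19


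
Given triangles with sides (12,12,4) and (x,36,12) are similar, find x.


Scale factor = 36/12 = 3
Missing side = 12 × 3
= 36.0

36.0


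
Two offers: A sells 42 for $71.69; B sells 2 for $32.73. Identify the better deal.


Deal A: $71.69/42 = $1.7069/unit
Deal B: $32.73/2 = $16.3650/unit
A is cheaper per unit
= Deal A

Deal A


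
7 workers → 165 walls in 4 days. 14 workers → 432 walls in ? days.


Days ∝ work / workers, so d₂ = d₁ × (m₁/m₂) × (w₂/w₁)
Workers factor (inverse): 7/14 = 0.5000
Work factor (direct): 432/165 ≈ 2.6182
d₂ = 4 × 7/14 × 432/165 = (4 × 7 × 432) / (14 × 165) = 12096/2310
≈ 5.24 days

5.24 days


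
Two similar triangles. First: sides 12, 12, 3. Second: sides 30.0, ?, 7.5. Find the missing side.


Scale factor = 30.0/12 = 2.5
Missing side = 12 × 2.5
= 30.0

30.0


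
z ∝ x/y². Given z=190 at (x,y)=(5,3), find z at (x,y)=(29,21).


z = k·x/y²
Solve for k using the known point: k = z·y²/x = 190×9/5 = 1710/5 = 342.0000
Now evaluate at x=29, y=21:
z = k × 29 / 441 = (1710 × 29) / (5 × 441) = 49590/2205
≈ 22.4898

22.4898


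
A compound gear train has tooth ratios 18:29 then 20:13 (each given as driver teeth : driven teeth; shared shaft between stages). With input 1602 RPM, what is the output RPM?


Stage 1: RPM_B = RPM_A × t_A/t_B = 1602 × 18/29 = 28836/29 ≈ 994.34
B and C share a shaft → RPM_C = RPM_B
Stage 2: RPM_D = RPM_C × t_C/t_D = RPM_A × (t_A×t_C)/(t_B×t_D)
Overall ratio = (18×20)/(29×13) = 360/377
RPM_D = 1602 × 360/377 = 576720/377
≈ 1529.76 RPM

1529.76 RPM


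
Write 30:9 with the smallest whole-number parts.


GCD(30, 9) = 3
30/3 : 9/3
= 10:3

10:3


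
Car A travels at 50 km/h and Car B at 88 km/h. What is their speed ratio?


Ratio = 50:88
GCD = 2
Simplified = 25:44
Time ratio (same distance) = 44:25
Speed ratio = 25:44

25:44


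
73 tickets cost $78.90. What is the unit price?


Unit rate = total / quantity
= 78.90 / 73
= $1.08 per unit

$1.08 per unit


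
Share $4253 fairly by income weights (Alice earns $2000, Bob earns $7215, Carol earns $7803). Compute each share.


Total income = 2000 + 7215 + 7803 = $17018
Alice: $4253 × 2000/17018 = $499.82
Bob: $4253 × 7215/17018 = $1803.11
Carol: $4253 × 7803/17018 = $1950.06
= Alice: $499.82, Bob: $1803.11, Carol: $1950.06

Alice: $499.82, Bob: $1803.11, Carol: $1950.06


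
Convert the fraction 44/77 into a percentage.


Percentage = (part / whole) × 100
= (44 / 77) × 100
≈ 57.14%

57.14%


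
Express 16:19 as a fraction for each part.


Total parts = 16 + 19 = 35
First part: 16/35 = 16/35
Second part: 19/35 = 19/35
= 16/35 and 19/35

16/35 and 19/35


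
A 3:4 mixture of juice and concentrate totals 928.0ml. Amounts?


Total parts = 3 + 4 = 7
juice: 928.0 × 3/7 = 397.7ml
concentrate: 928.0 × 4/7 = 530.3ml
= 397.7ml and 530.3ml

397.7ml and 530.3ml


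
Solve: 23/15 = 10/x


Cross multiply: 23 × x = 15 × 10
23x = 150
x = 150 / 23
= 6.52

6.52


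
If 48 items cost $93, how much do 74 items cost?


Direct proportion: y/x = constant
k = 93/48 = 1.9375
y₂ = k × 74 = 93 × 74 / 48 = 6882/48
≈ 143.38

143.38


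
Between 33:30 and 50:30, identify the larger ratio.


33/30 = 1.1000
50/30 = 1.6667
1.1000 < 1.6667, so 33:30 is less
= 50:30

50:30


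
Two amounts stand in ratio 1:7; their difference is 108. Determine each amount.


Let A = 1k, B = 7k.
7k - 1k = 108
6k = 108 → k = 108/6 = 18
A = 1×18 = 18, B = 7×18 = 126
= A = 18, B = 126

A = 18, B = 126


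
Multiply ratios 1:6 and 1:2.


Compound ratio = (1×1) : (6×2)
= 1:12
GCD = 1
= 1:12

1:12


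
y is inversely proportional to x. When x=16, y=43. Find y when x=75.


Inverse proportion: x × y = constant
k = 16 × 43 = 688
y₂ = k / 75 = 688 / 75
= 9.17

9.17


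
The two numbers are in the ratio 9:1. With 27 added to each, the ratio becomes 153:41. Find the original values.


Let A = 9k, B = 1k.
(9k + 27) / (1k + 27) = 153/41
Cross-multiply: 41(9k + 27) = 153(1k + 27)
369k + 1107 = 153k + 4131
369k - 153k = 4131 - 1107
216k = 3024
k = 3024/216 = 14
A = 9×14 = 126, B = 1×14 = 14
= A = 126, B = 14

A = 126, B = 14


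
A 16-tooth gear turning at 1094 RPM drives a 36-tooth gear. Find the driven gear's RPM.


Gear ratio = 16:36 = 4:9
RPM_B = RPM_A × (teeth_A / teeth_B)
= 1094 × (16/36)
= 486.2 RPM

486.2 RPM


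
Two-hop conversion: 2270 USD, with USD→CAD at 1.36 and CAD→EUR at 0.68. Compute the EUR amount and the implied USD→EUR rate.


Step 1: 2270 USD × 1.36 = 3087.20 CAD
Step 2: 3087.20 CAD × 0.68 = 2099.30 EUR
Implied rate USD→EUR = 1.36 × 0.68 = 0.9248
= 2099.30 EUR; implied rate 0.9248 EUR/USD

2099.30 EUR; implied rate 0.9248 EUR/USD


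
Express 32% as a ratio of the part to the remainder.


32% means 32 parts out of 100; remainder = 68
Part : remainder = 32:68
GCD = 4
= 8:17

8:17


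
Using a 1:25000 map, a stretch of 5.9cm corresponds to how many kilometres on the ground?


Real distance = map distance × scale
= 5.9cm × 25000
= 147500 cm = 1475.0 m
= 1.475 km

1.475 km


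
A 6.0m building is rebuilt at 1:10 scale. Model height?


Model size = real / scale
= 6.0 / 10
= 0.6000 m

0.6000 m


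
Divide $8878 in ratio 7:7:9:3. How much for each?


Total parts = 7 + 7 + 9 + 3 = 26
Part 1: 8878 × 7/26 = 2390.23
Part 2: 8878 × 7/26 = 2390.23
Part 3: 8878 × 9/26 = 3073.15
Part 4: 8878 × 3/26 = 1024.38
= Part 1: $2390.23, Part 2: $2390.23, Part 3: $3073.15, Part 4: $1024.38

Part 1: $2390.23, Part 2: $2390.23, Part 3: $3073.15, Part 4: $1024.38


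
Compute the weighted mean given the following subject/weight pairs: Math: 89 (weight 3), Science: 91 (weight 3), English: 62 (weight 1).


Numerator = 89×3 + 91×3 + 62×1
= 267 + 273 + 62
= 602
Total weight = 7
Weighted avg = 602/7
= 86.00

86.00


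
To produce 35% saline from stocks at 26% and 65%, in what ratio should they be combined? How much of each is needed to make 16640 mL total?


Let x parts of 26% mix with y parts of 65%.
26x + 65y = 35(x + y)
26x + 65y = 35x + 35y
x(26 - 35) = y(35 - 65)
x/y = (65 - 35)/(35 - 26) = 30/9
Simplify: 10:3
Total parts = 13; one part = 16640/13 = 1280.00 mL
26% solution: 10×1280.00 = 12800.00 mL
65% solution: 3×1280.00 = 3840.00 mL
= ratio 10:3; 12800.00 mL and 3840.00 mL

ratio 10:3; 12800.00 mL and 3840.00 mL


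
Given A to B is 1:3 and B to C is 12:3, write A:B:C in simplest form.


Match B: multiply A:B by 12 → 12:36
Multiply B:C by 3 → 36:9
Combined: 12:36:9
GCD = 3
= 4:12:3

4:12:3


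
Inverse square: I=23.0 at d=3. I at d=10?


I₁d₁² = I₂d₂²
I₂ = I₁ × (d₁/d₂)²
= 23.0 × (3/10)²
= 23.0 × 9/100
= 207/100
= 2.0700

2.0700


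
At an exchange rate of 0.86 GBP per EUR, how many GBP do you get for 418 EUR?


Amount × rate = 418 × 0.86
= 359.48 GBP

359.48 GBP


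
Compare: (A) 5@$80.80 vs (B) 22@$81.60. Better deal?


Deal A: $80.80/5 = $16.1600/unit
Deal B: $81.60/22 = $3.7091/unit
B is cheaper per unit
= Deal B

Deal B


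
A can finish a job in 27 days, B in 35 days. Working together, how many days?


Rate of A = 1/27 per day
Rate of B = 1/35 per day
Combined rate = 1/27 + 1/35 = 62/945 ≈ 0.0656 per day
Days = 1 / combined rate = 945/62
≈ 15.24 days

15.24 days


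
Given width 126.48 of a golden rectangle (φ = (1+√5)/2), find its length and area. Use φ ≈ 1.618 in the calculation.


φ = (1 + √5) / 2 ≈ 1.618
Length = width × φ = 126.48 × 1.618 = 204.64464
≈ 204.64
Area = width × length = 126.48 × 204.64464 = 25883.4540672 ≈ 25883.45
= Length: 204.64, Area: 25883.45

Length: 204.64, Area: 25883.45


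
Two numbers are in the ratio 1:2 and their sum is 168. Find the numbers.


Let A = 1k, B = 2k.
1k + 2k = 168
3k = 168 → k = 168/3 = 56
A = 1×56 = 56, B = 2×56 = 112
= A = 56, B = 112

A = 56, B = 112


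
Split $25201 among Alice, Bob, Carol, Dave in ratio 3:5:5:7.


Total parts = 3 + 5 + 5 + 7 = 20
Alice: 25201 × 3/20 = 3780.15
Bob: 25201 × 5/20 = 6300.25
Carol: 25201 × 5/20 = 6300.25
Dave: 25201 × 7/20 = 8820.35
= Alice: $3780.15, Bob: $6300.25, Carol: $6300.25, Dave: $8820.35

Alice: $3780.15, Bob: $6300.25, Carol: $6300.25, Dave: $8820.35


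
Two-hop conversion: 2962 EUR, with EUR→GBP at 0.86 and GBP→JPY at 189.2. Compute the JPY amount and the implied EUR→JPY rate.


Step 1: 2962 EUR × 0.86 = 2547.32 GBP
Step 2: 2547.32 GBP × 189.2 = 481952.94 JPY
Implied rate EUR→JPY = 0.86 × 189.2 = 162.7120
= 481952.94 JPY; implied rate 162.7120 JPY/EUR

481952.94 JPY; implied rate 162.7120 JPY/EUR


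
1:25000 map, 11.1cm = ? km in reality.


Real distance = map distance × scale
= 11.1cm × 25000
= 277500 cm = 2775.0 m
= 2.775 km

2.775 km


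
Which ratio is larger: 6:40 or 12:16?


6/40 = 0.1500
12/16 = 0.7500
0.1500 < 0.7500, so 6:40 is less
= 12:16

12:16


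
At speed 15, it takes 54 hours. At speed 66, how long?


Inverse proportion: x × y = constant
k = 15 × 54 = 810
y₂ = k / 66 = 810 / 66
= 12.27

12.27


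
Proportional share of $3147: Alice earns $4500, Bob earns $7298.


Total income = 4500 + 7298 = $11798
Alice: $3147 × 4500/11798 = $1200.33
Bob: $3147 × 7298/11798 = $1946.67
= Alice: $1200.33, Bob: $1946.67

Alice: $1200.33, Bob: $1946.67


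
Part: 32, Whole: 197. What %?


Percentage = (part / whole) × 100
= (32 / 197) × 100
≈ 16.24%

16.24%


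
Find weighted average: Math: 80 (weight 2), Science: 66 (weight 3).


Numerator = 80×2 + 66×3
= 160 + 198
= 358
Total weight = 5
Weighted avg = 358/5
= 71.60

71.60


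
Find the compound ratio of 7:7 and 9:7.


Compound ratio = (7×9) : (7×7)
= 63:49
GCD = 7
= 9:7

9:7


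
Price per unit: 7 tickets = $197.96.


Unit rate = total / quantity
= 197.96 / 7
= $28.28 per unit

$28.28 per unit


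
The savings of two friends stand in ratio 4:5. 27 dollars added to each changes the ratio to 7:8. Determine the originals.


Let A = 4k, B = 5k.
(4k + 27) / (5k + 27) = 7/8
Cross-multiply: 8(4k + 27) = 7(5k + 27)
32k + 216 = 35k + 189
32k - 35k = 189 - 216
-3k = -27
k = -27/-3 = 9
A = 4×9 = 36, B = 5×9 = 45
= A = 36, B = 45

A = 36, B = 45


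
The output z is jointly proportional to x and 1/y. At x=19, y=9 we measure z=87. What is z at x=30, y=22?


z = k·x/y
Solve for k using the known point: k = z·y/x = 87×9/19 = 783/19 ≈ 41.2105
Now evaluate at x=30, y=22:
z = k × 30 / 22 = (783 × 30) / (19 × 22) = 23490/418
≈ 56.1962

56.1962


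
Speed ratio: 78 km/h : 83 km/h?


Ratio = 78:83
GCD = 1
Simplified = 78:83
Time ratio (same distance) = 83:78
Speed ratio = 78:83

78:83


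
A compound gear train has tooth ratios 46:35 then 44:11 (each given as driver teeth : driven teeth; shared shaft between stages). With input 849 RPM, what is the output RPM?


Stage 1: RPM_B = RPM_A × t_A/t_B = 849 × 46/35 = 39054/35 ≈ 1115.83
B and C share a shaft → RPM_C = RPM_B
Stage 2: RPM_D = RPM_C × t_C/t_D = RPM_A × (t_A×t_C)/(t_B×t_D)
Overall ratio = (46×44)/(35×11) = 2024/385
RPM_D = 849 × 2024/385 = 1718376/385
≈ 4463.31 RPM

4463.31 RPM


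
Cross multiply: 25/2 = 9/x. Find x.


Cross multiply: 25 × x = 2 × 9
25x = 18
x = 18 / 25
= 0.72

0.72


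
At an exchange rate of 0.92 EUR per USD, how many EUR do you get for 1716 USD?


Amount × rate = 1716 × 0.92
= 1578.72 EUR

1578.72 EUR


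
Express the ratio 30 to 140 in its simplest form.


GCD(30, 140) = 10
30/10 : 140/10
= 3:14

3:14


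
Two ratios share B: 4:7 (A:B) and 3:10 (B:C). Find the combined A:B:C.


Match B: multiply A:B by 3 → 12:21
Multiply B:C by 7 → 21:70
Combined: 12:21:70
GCD = 1
= 12:21:70

12:21:70


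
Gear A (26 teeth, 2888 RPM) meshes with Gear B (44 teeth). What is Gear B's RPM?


Gear ratio = 26:44 = 13:22
RPM_B = RPM_A × (teeth_A / teeth_B)
= 2888 × (26/44)
= 1706.5 RPM

1706.5 RPM


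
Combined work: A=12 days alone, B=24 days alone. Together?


Rate of A = 1/12 per day
Rate of B = 1/24 per day
Combined rate = 1/12 + 1/24 = 36/288 = 0.1250 per day
Days = 1 / combined rate = 288/36
= 8.00 days

8.00 days


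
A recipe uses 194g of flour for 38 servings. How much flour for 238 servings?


Direct proportion: y/x = constant
k = 194/38 ≈ 5.1053
y₂ = k × 238 = 194 × 238 / 38 = 46172/38
≈ 1215.05

1215.05


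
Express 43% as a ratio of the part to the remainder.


43% means 43 parts out of 100; remainder = 57
Part : remainder = 43:57
GCD = 1
= 43:57

43:57


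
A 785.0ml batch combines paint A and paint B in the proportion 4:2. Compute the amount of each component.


Total parts = 4 + 2 = 6
paint A: 785.0 × 4/6 = 523.3ml
paint B: 785.0 × 2/6 = 261.7ml
= 523.3ml and 261.7ml

523.3ml and 261.7ml


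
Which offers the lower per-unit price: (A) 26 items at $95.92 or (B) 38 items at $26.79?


Deal A: $95.92/26 = $3.6892/unit
Deal B: $26.79/38 = $0.7050/unit
B is cheaper per unit
= Deal B

Deal B


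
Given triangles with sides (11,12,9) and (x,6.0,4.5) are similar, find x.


Scale factor = 6.0/12 = 0.5
Missing side = 11 × 0.5
= 5.5

5.5


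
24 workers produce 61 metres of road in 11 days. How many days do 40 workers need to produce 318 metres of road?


Days ∝ work / workers, so d₂ = d₁ × (m₁/m₂) × (w₂/w₁)
Workers factor (inverse): 24/40 = 0.6000
Work factor (direct): 318/61 ≈ 5.2131
d₂ = 11 × 24/40 × 318/61 = (11 × 24 × 318) / (40 × 61) = 83952/2440
≈ 34.41 days

34.41 days


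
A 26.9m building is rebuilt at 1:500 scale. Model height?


Model size = real / scale
= 26.9 / 500
= 0.0538 m

0.0538 m


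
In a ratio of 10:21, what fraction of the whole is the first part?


Total parts = 10 + 21 = 31
First part: 10/31 = 10/31
= 10/31

10/31


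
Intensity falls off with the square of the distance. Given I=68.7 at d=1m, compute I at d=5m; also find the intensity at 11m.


I₁d₁² = I₂d₂²
I at 5m = 68.7 × (1/5)² = 68.7 × 1/25 = 68.7/25 = 2.7480
I at 11m = 68.7 × (1/11)² = 68.7 × 1/121 = 68.7/121 ≈ 0.5678
= 2.7480 and 0.5678

2.7480 and 0.5678


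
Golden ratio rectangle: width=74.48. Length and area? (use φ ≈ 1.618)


φ = (1 + √5) / 2 ≈ 1.618
Length = width × φ = 74.48 × 1.618 = 120.50864
≈ 120.51
Area = width × length = 74.48 × 120.50864 = 8975.4835072 ≈ 8975.48
= Length: 120.51, Area: 8975.48

Length: 120.51, Area: 8975.48


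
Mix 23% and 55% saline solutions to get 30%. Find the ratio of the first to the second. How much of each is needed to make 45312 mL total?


Let x parts of 23% mix with y parts of 55%.
23x + 55y = 30(x + y)
23x + 55y = 30x + 30y
x(23 - 30) = y(30 - 55)
x/y = (55 - 30)/(30 - 23) = 25/7
Simplify: 25:7
Total parts = 32; one part = 45312/32 = 1416.00 mL
23% solution: 25×1416.00 = 35400.00 mL
55% solution: 7×1416.00 = 9912.00 mL
= ratio 25:7; 35400.00 mL and 9912.00 mL

ratio 25:7; 35400.00 mL and 9912.00 mL


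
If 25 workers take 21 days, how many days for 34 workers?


Inverse proportion: x × y = constant
k = 25 × 21 = 525
y₂ = k / 34 = 525 / 34
= 15.44

15.44


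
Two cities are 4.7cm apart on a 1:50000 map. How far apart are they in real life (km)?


Real distance = map distance × scale
= 4.7cm × 50000
= 235000 cm = 2350.0 m
= 2.350 km

2.350 km


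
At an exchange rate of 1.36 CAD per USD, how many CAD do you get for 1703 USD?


Amount × rate = 1703 × 1.36
= 2316.08 CAD

2316.08 CAD


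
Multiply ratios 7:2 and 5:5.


Compound ratio = (7×5) : (2×5)
= 35:10
GCD = 5
= 7:2

7:2


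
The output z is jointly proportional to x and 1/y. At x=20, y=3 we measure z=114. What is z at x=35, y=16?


z = k·x/y
Solve for k using the known point: k = z·y/x = 114×3/20 = 342/20 = 17.1000
Now evaluate at x=35, y=16:
z = k × 35 / 16 = (342 × 35) / (20 × 16) = 11970/320
≈ 37.4063

37.4063


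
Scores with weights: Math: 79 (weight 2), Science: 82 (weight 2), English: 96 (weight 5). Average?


Numerator = 79×2 + 82×2 + 96×5
= 158 + 164 + 480
= 802
Total weight = 9
Weighted avg = 802/9
= 89.11

89.11


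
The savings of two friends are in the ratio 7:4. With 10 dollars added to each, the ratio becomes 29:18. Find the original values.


Let A = 7k, B = 4k.
(7k + 10) / (4k + 10) = 29/18
Cross-multiply: 18(7k + 10) = 29(4k + 10)
126k + 180 = 116k + 290
126k - 116k = 290 - 180
10k = 110
k = 110/10 = 11
A = 7×11 = 77, B = 4×11 = 44
= A = 77, B = 44

A = 77, B = 44


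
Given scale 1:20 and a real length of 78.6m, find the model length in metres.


Model size = real / scale
= 78.6 / 20
= 3.9300 m

3.9300 m


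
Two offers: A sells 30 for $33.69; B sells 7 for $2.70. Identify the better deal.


Deal A: $33.69/30 = $1.1230/unit
Deal B: $2.70/7 = $0.3857/unit
B is cheaper per unit
= Deal B

Deal B


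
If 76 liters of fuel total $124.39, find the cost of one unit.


Unit rate = total / quantity
= 124.39 / 76
= $1.64 per unit

$1.64 per unit


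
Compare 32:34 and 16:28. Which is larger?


32/34 = 0.9412
16/28 = 0.5714
0.9412 > 0.5714, so 32:34 is greater
= 32:34

32:34


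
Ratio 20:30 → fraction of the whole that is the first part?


Total parts = 20 + 30 = 50
First part: 20/50 = 2/5
= 2/5

2/5


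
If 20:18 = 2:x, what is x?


Cross multiply: 20 × x = 18 × 2
20x = 36
x = 36 / 20
= 1.80

1.80


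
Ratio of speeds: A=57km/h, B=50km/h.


Ratio = 57:50
GCD = 1
Simplified = 57:50
Time ratio (same distance) = 50:57
Speed ratio = 57:50

57:50


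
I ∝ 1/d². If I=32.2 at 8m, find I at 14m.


I₁d₁² = I₂d₂²
I₂ = I₁ × (d₁/d₂)²
= 32.2 × (8/14)²
= 32.2 × 64/196
= 2060.8/196
≈ 10.5143

10.5143


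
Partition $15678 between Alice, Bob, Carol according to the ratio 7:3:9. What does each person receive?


Total parts = 7 + 3 + 9 = 19
Alice: 15678 × 7/19 = 5776.11
Bob: 15678 × 3/19 = 2475.47
Carol: 15678 × 9/19 = 7426.42
= Alice: $5776.11, Bob: $2475.47, Carol: $7426.42

Alice: $5776.11, Bob: $2475.47, Carol: $7426.42


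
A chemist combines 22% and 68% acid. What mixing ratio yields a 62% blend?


Let x parts of 22% mix with y parts of 68%.
22x + 68y = 62(x + y)
22x + 68y = 62x + 62y
x(22 - 62) = y(62 - 68)
x/y = (68 - 62)/(62 - 22) = 6/40
Simplify: 3:20
= 3:20

3:20


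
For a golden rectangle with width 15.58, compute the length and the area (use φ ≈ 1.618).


φ = (1 + √5) / 2 ≈ 1.618
Length = width × φ = 15.58 × 1.618 = 25.20844
≈ 25.21
Area = width × length = 15.58 × 25.20844 = 392.7474952 ≈ 392.75
= Length: 25.21, Area: 392.75

Length: 25.21, Area: 392.75


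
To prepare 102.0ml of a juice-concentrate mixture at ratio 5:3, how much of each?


Total parts = 5 + 3 = 8
juice: 102.0 × 5/8 = 63.8ml
concentrate: 102.0 × 3/8 = 38.3ml
= 63.8ml and 38.3ml

63.8ml and 38.3ml


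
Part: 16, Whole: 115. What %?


Percentage = (part / whole) × 100
= (16 / 115) × 100
≈ 13.91%

13.91%


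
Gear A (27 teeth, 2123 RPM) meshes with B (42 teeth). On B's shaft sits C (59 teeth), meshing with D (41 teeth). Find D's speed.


Stage 1: RPM_B = RPM_A × t_A/t_B = 2123 × 27/42 = 57321/42 ≈ 1364.79
B and C share a shaft → RPM_C = RPM_B
Stage 2: RPM_D = RPM_C × t_C/t_D = RPM_A × (t_A×t_C)/(t_B×t_D)
Overall ratio = (27×59)/(42×41) = 1593/1722
RPM_D = 2123 × 1593/1722 = 3381939/1722
≈ 1963.96 RPM

1963.96 RPM


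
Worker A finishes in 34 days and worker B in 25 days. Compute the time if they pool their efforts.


Rate of A = 1/34 per day
Rate of B = 1/25 per day
Combined rate = 1/34 + 1/25 = 59/850 ≈ 0.0694 per day
Days = 1 / combined rate = 850/59
≈ 14.41 days

14.41 days


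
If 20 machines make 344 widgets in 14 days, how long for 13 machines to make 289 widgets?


Days ∝ work / workers, so d₂ = d₁ × (m₁/m₂) × (w₂/w₁)
Workers factor (inverse): 20/13 ≈ 1.5385
Work factor (direct): 289/344 ≈ 0.8401
d₂ = 14 × 20/13 × 289/344 = (14 × 20 × 289) / (13 × 344) = 80920/4472
≈ 18.09 days

18.09 days


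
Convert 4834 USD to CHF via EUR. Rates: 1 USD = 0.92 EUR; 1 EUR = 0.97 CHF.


Step 1: 4834 USD × 0.92 = 4447.28 EUR
Step 2: 4447.28 EUR × 0.97 = 4313.86 CHF
Implied rate USD→CHF = 0.92 × 0.97 = 0.8924
= 4313.86 CHF

4313.86 CHF


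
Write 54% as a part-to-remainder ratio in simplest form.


54% means 54 parts out of 100; remainder = 46
Part : remainder = 54:46
GCD = 2
= 27:23

27:23


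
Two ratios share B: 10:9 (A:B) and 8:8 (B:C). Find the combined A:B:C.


Match B: multiply A:B by 8 → 80:72
Multiply B:C by 9 → 72:72
Combined: 80:72:72
GCD = 8
= 10:9:9

10:9:9


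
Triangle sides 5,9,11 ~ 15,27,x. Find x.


Scale factor = 15/5 = 3
Missing side = 11 × 3
= 33.0

33.0


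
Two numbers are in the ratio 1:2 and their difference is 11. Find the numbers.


Let A = 1k, B = 2k.
2k - 1k = 11
1k = 11 → k = 11/1 = 11
A = 1×11 = 11, B = 2×11 = 22
= A = 11, B = 22

A = 11, B = 22


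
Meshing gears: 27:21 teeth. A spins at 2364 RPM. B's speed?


Gear ratio = 27:21 = 9:7
RPM_B = RPM_A × (teeth_A / teeth_B)
= 2364 × (27/21)
= 3039.4 RPM

3039.4 RPM


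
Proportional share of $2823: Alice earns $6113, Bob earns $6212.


Total income = 6113 + 6212 = $12325
Alice: $2823 × 6113/12325 = $1400.16
Bob: $2823 × 6212/12325 = $1422.84
= Alice: $1400.16, Bob: $1422.84

Alice: $1400.16, Bob: $1422.84


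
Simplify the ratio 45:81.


GCD(45, 81) = 9
45/9 : 81/9
= 5:9

5:9


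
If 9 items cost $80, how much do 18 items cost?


Direct proportion: y/x = constant
k = 80/9 ≈ 8.8889
y₂ = k × 18 = 80 × 18 / 9 = 1440/9
= 160.00

160.00


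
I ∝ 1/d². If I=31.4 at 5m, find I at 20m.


I₁d₁² = I₂d₂²
I₂ = I₁ × (d₁/d₂)²
= 31.4 × (5/20)²
= 31.4 × 25/400
= 785/400
= 1.9625

1.9625


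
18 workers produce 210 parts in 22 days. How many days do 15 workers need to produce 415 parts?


Days ∝ work / workers, so d₂ = d₁ × (m₁/m₂) × (w₂/w₁)
Workers factor (inverse): 18/15 = 1.2000
Work factor (direct): 415/210 ≈ 1.9762
d₂ = 22 × 18/15 × 415/210 = (22 × 18 × 415) / (15 × 210) = 164340/3150
≈ 52.17 days

52.17 days


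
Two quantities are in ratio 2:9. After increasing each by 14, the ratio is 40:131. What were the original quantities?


Let A = 2k, B = 9k.
(2k + 14) / (9k + 14) = 40/131
Cross-multiply: 131(2k + 14) = 40(9k + 14)
262k + 1834 = 360k + 560
262k - 360k = 560 - 1834
-98k = -1274
k = -1274/-98 = 13
A = 2×13 = 26, B = 9×13 = 117
= A = 26, B = 117

A = 26, B = 117


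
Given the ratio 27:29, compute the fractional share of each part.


Total parts = 27 + 29 = 56
First part: 27/56 = 27/56
Second part: 29/56 = 29/56
= 27/56 and 29/56

27/56 and 29/56


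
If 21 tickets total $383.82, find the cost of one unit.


Unit rate = total / quantity
= 383.82 / 21
= $18.28 per unit

$18.28 per unit


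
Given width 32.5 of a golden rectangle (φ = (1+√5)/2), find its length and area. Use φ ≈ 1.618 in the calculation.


φ = (1 + √5) / 2 ≈ 1.618
Length = width × φ = 32.5 × 1.618 = 52.585
≈ 52.59
Area = width × length = 32.5 × 52.585 = 1709.0125 ≈ 1709.01
= Length: 52.59, Area: 1709.01

Length: 52.59, Area: 1709.01


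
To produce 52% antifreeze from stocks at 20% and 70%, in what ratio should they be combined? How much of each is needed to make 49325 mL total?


Let x parts of 20% mix with y parts of 70%.
20x + 70y = 52(x + y)
20x + 70y = 52x + 52y
x(20 - 52) = y(52 - 70)
x/y = (70 - 52)/(52 - 20) = 18/32
Simplify: 9:16
Total parts = 25; one part = 49325/25 = 1973.00 mL
20% solution: 9×1973.00 = 17757.00 mL
70% solution: 16×1973.00 = 31568.00 mL
= ratio 9:16; 17757.00 mL and 31568.00 mL

ratio 9:16; 17757.00 mL and 31568.00 mL
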